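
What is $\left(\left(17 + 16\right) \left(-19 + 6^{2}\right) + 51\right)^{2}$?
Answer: $374544$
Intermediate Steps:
$\left(\left(17 + 16\right) \left(-19 + 6^{2}\right) + 51\right)^{2} = \left(33 \left(-19 + 36\right) + 51\right)^{2} = \left(33 \cdot 17 + 51\right)^{2} = \left(561 + 51\right)^{2} = 612^{2} = 374544$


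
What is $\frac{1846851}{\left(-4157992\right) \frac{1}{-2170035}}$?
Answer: $\frac{4007731309785}{4157992} \approx 9.6386 \cdot 10^{5}$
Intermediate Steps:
$\frac{1846851}{\left(-4157992\right) \frac{1}{-2170035}} = \frac{1846851}{\left(-4157992\right) \left(- \frac{1}{2170035}\right)} = \frac{1846851}{\frac{4157992}{2170035}} = 1846851 \cdot \frac{2170035}{4157992} = \frac{4007731309785}{4157992}$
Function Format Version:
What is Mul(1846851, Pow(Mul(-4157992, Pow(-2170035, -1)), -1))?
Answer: Rational(4007731309785, 4157992) ≈ 9.6386e+5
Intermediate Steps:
Mul(1846851, Pow(Mul(-4157992, Pow(-2170035, -1)), -1)) = Mul(1846851, Pow(Mul(-4157992, Rational(-1, 2170035)), -1)) = Mul(1846851, Pow(Rational(4157992, 2170035), -1)) = Mul(1846851, Rational(2170035, 4157992)) = Rational(4007731309785, 4157992)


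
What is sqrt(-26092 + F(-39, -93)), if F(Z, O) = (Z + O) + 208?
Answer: 4*I*sqrt(1626) ≈ 161.29*I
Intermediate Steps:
F(Z, O) = 208 + O + Z (F(Z, O) = (O + Z) + 208 = 208 + O + Z)
sqrt(-26092 + F(-39, -93)) = sqrt(-26092 + (208 - 93 - 39)) = sqrt(-26092 + 76) = sqrt(-26016) = 4*I*sqrt(1626)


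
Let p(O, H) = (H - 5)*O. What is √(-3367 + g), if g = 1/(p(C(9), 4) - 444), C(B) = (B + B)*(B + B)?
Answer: I*√7757571/48 ≈ 58.026*I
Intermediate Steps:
C(B) = 4*B² (C(B) = (2*B)*(2*B) = 4*B²)
p(O, H) = O*(-5 + H) (p(O, H) = (-5 + H)*O = O*(-5 + H))
g = -1/768 (g = 1/((4*9²)*(-5 + 4) - 444) = 1/((4*81)*(-1) - 444) = 1/(324*(-1) - 444) = 1/(-324 - 444) = 1/(-768) = -1/768 ≈ -0.0013021)
√(-3367 + g) = √(-3367 - 1/768) = √(-2585857/768) = I*√7757571/48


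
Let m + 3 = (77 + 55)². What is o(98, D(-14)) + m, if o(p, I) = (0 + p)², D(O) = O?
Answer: 27025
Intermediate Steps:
m = 17421 (m = -3 + (77 + 55)² = -3 + 132² = -3 + 17424 = 17421)
o(p, I) = p²
o(98, D(-14)) + m = 98² + 17421 = 9604 + 17421 = 27025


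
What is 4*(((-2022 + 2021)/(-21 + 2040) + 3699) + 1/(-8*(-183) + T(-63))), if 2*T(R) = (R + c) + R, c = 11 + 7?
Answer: 7020184546/474465 ≈ 14796.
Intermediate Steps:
c = 18
T(R) = 9 + R (T(R) = ((R + 18) + R)/2 = ((18 + R) + R)/2 = (18 + 2*R)/2 = 9 + R)
4*(((-2022 + 2021)/(-21 + 2040) + 3699) + 1/(-8*(-183) + T(-63))) = 4*(((-2022 + 2021)/(-21 + 2040) + 3699) + 1/(-8*(-183) + (9 - 63))) = 4*((-1/2019 + 3699) + 1/(1464 - 54)) = 4*((-1*1/2019 + 3699) + 1/1410) = 4*((-1/2019 + 3699) + 1/1410) = 4*(7468280/2019 + 1/1410) = 4*(3510092273/948930) = 7020184546/474465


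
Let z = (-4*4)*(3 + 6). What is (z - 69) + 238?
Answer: 25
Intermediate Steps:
z = -144 (z = -16*9 = -144)
(z - 69) + 238 = (-144 - 69) + 238 = -213 + 238 = 25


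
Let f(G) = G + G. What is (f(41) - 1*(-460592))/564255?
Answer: 51186/62695 ≈ 0.81643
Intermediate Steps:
f(G) = 2*G
(f(41) - 1*(-460592))/564255 = (2*41 - 1*(-460592))/564255 = (82 + 460592)*(1/564255) = 460674*(1/564255) = 51186/62695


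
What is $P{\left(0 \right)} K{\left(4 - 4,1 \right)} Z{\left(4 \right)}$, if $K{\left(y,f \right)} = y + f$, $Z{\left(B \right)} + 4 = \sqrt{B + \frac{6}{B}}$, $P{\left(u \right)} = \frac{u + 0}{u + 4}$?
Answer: $0$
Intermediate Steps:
$P{\left(u \right)} = \frac{u}{4 + u}$
$Z{\left(B \right)} = -4 + \sqrt{B + \frac{6}{B}}$
$K{\left(y,f \right)} = f + y$
$P{\left(0 \right)} K{\left(4 - 4,1 \right)} Z{\left(4 \right)} = \frac{0}{4 + 0} \left(1 + \left(4 - 4\right)\right) \left(-4 + \sqrt{4 + \frac{6}{4}}\right) = \frac{0}{4} \left(1 + \left(4 - 4\right)\right) \left(-4 + \sqrt{4 + 6 \cdot \frac{1}{4}}\right) = 0 \cdot \frac{1}{4} \left(1 + 0\right) \left(-4 + \sqrt{4 + \frac{3}{2}}\right) = 0 \cdot 1 \left(-4 + \sqrt{\frac{11}{2}}\right) = 0 \left(-4 + \frac{\sqrt{22}}{2}\right) = 0$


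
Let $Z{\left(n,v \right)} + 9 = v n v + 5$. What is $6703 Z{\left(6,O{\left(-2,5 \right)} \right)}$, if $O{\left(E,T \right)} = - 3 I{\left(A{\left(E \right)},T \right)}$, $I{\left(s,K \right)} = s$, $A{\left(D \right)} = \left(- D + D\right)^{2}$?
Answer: $-26812$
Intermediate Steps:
$A{\left(D \right)} = 0$ ($A{\left(D \right)} = 0^{2} = 0$)
$O{\left(E,T \right)} = 0$ ($O{\left(E,T \right)} = \left(-3\right) 0 = 0$)
$Z{\left(n,v \right)} = -4 + n v^{2}$ ($Z{\left(n,v \right)} = -9 + \left(v n v + 5\right) = -9 + \left(n v v + 5\right) = -9 + \left(n v^{2} + 5\right) = -9 + \left(5 + n v^{2}\right) = -4 + n v^{2}$)
$6703 Z{\left(6,O{\left(-2,5 \right)} \right)} = 6703 \left(-4 + 6 \cdot 0^{2}\right) = 6703 \left(-4 + 6 \cdot 0\right) = 6703 \left(-4 + 0\right) = 6703 \left(-4\right) = -26812$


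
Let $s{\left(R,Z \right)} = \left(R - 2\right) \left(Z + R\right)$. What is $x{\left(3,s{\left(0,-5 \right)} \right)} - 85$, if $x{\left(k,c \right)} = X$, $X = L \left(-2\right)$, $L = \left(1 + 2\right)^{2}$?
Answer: $-103$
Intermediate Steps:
$L = 9$ ($L = 3^{2} = 9$)
$s{\left(R,Z \right)} = \left(-2 + R\right) \left(R + Z\right)$
$X = -18$ ($X = 9 \left(-2\right) = -18$)
$x{\left(k,c \right)} = -18$
$x{\left(3,s{\left(0,-5 \right)} \right)} - 85 = -18 - 85 = -103$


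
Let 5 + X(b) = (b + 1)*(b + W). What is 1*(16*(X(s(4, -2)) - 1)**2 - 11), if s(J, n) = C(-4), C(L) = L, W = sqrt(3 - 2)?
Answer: 133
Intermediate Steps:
W = 1 (W = sqrt(1) = 1)
s(J, n) = -4
X(b) = -5 + (1 + b)**2 (X(b) = -5 + (b + 1)*(b + 1) = -5 + (1 + b)*(1 + b) = -5 + (1 + b)**2)
1*(16*(X(s(4, -2)) - 1)**2 - 11) = 1*(16*((-4 + (-4)**2 + 2*(-4)) - 1)**2 - 11) = 1*(16*((-4 + 16 - 8) - 1)**2 - 11) = 1*(16*(4 - 1)**2 - 11) = 1*(16*3**2 - 11) = 1*(16*9 - 11) = 1*(144 - 11) = 1*133 = 133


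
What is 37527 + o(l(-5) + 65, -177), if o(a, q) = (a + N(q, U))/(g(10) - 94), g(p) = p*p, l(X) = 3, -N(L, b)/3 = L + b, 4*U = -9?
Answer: 903071/24 ≈ 37628.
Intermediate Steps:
U = -9/4 (U = (¼)*(-9) = -9/4 ≈ -2.2500)
N(L, b) = -3*L - 3*b (N(L, b) = -3*(L + b) = -3*L - 3*b)
g(p) = p²
o(a, q) = 9/8 - q/2 + a/6 (o(a, q) = (a + (-3*q - 3*(-9/4)))/(10² - 94) = (a + (-3*q + 27/4))/(100 - 94) = (a + (27/4 - 3*q))/6 = (27/4 + a - 3*q)*(⅙) = 9/8 - q/2 + a/6)
37527 + o(l(-5) + 65, -177) = 37527 + (9/8 - ½*(-177) + (3 + 65)/6) = 37527 + (9/8 + 177/2 + (⅙)*68) = 37527 + (9/8 + 177/2 + 34/3) = 37527 + 2423/24 = 903071/24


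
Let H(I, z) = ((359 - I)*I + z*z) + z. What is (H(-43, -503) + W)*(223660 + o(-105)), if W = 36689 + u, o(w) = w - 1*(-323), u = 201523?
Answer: 105991009296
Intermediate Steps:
o(w) = 323 + w (o(w) = w + 323 = 323 + w)
W = 238212 (W = 36689 + 201523 = 238212)
H(I, z) = z + z**2 + I*(359 - I) (H(I, z) = (I*(359 - I) + z**2) + z = (z**2 + I*(359 - I)) + z = z + z**2 + I*(359 - I))
(H(-43, -503) + W)*(223660 + o(-105)) = ((-503 + (-503)**2 - 1*(-43)**2 + 359*(-43)) + 238212)*(223660 + (323 - 105)) = ((-503 + 253009 - 1*1849 - 15437) + 238212)*(223660 + 218) = ((-503 + 253009 - 1849 - 15437) + 238212)*223878 = (235220 + 238212)*223878 = 473432*223878 = 105991009296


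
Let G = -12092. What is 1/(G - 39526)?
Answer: -1/51618 ≈ -1.9373e-5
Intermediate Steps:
1/(G - 39526) = 1/(-12092 - 39526) = 1/(-51618) = -1/51618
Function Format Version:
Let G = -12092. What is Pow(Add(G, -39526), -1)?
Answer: Rational(-1, 51618) ≈ -1.9373e-5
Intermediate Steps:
Pow(Add(G, -39526), -1) = Pow(Add(-12092, -39526), -1) = Pow(-51618, -1) = Rational(-1, 51618)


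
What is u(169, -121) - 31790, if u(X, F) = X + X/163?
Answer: -5154054/163 ≈ -31620.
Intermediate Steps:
u(X, F) = 164*X/163 (u(X, F) = X + X*(1/163) = X + X/163 = 164*X/163)
u(169, -121) - 31790 = (164/163)*169 - 31790 = 27716/163 - 31790 = -5154054/163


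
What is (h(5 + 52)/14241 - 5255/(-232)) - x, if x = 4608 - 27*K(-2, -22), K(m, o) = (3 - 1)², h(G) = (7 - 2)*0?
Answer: -1038745/232 ≈ -4477.4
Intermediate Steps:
h(G) = 0 (h(G) = 5*0 = 0)
K(m, o) = 4 (K(m, o) = 2² = 4)
x = 4500 (x = 4608 - 27*4 = 4608 - 108 = 4500)
(h(5 + 52)/14241 - 5255/(-232)) - x = (0/14241 - 5255/(-232)) - 1*4500 = (0*(1/14241) - 5255*(-1/232)) - 4500 = (0 + 5255/232) - 4500 = 5255/232 - 4500 = -1038745/232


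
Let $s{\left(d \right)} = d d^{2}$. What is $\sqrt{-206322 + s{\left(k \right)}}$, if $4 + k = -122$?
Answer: $i \sqrt{2206698} \approx 1485.5 i$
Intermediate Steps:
$k = -126$ ($k = -4 - 122 = -126$)
$s{\left(d \right)} = d^{3}$
$\sqrt{-206322 + s{\left(k \right)}} = \sqrt{-206322 + \left(-126\right)^{3}} = \sqrt{-206322 - 2000376} = \sqrt{-2206698} = i \sqrt{2206698}$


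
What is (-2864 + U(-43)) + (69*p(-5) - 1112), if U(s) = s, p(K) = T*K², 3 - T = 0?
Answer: 1156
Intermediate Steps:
T = 3 (T = 3 - 1*0 = 3 + 0 = 3)
p(K) = 3*K²
(-2864 + U(-43)) + (69*p(-5) - 1112) = (-2864 - 43) + (69*(3*(-5)²) - 1112) = -2907 + (69*(3*25) - 1112) = -2907 + (69*75 - 1112) = -2907 + (5175 - 1112) = -2907 + 4063 = 1156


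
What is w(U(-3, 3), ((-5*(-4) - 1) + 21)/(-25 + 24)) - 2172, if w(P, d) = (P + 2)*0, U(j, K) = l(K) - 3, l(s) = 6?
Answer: -2172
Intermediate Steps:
U(j, K) = 3 (U(j, K) = 6 - 3 = 3)
w(P, d) = 0 (w(P, d) = (2 + P)*0 = 0)
w(U(-3, 3), ((-5*(-4) - 1) + 21)/(-25 + 24)) - 2172 = 0 - 2172 = -2172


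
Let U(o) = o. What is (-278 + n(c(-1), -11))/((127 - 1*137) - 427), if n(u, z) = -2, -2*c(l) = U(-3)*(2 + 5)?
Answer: 280/437 ≈ 0.64073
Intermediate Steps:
c(l) = 21/2 (c(l) = -(-3)*(2 + 5)/2 = -(-3)*7/2 = -1/2*(-21) = 21/2)
(-278 + n(c(-1), -11))/((127 - 1*137) - 427) = (-278 - 2)/((127 - 1*137) - 427) = -280/((127 - 137) - 427) = -280/(-10 - 427) = -280/(-437) = -280*(-1/437) = 280/437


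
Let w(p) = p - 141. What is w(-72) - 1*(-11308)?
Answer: 11095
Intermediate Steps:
w(p) = -141 + p
w(-72) - 1*(-11308) = (-141 - 72) - 1*(-11308) = -213 + 11308 = 11095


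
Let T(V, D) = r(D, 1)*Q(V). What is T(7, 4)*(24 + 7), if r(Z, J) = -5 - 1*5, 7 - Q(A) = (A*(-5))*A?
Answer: -78120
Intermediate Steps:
Q(A) = 7 + 5*A² (Q(A) = 7 - A*(-5)*A = 7 - (-5*A)*A = 7 - (-5)*A² = 7 + 5*A²)
r(Z, J) = -10 (r(Z, J) = -5 - 5 = -10)
T(V, D) = -70 - 50*V² (T(V, D) = -10*(7 + 5*V²) = -70 - 50*V²)
T(7, 4)*(24 + 7) = (-70 - 50*7²)*(24 + 7) = (-70 - 50*49)*31 = (-70 - 2450)*31 = -2520*31 = -78120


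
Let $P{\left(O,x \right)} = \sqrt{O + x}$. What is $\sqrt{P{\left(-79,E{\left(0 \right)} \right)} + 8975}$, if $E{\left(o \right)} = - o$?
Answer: $\sqrt{8975 + i \sqrt{79}} \approx 94.736 + 0.0469 i$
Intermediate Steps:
$\sqrt{P{\left(-79,E{\left(0 \right)} \right)} + 8975} = \sqrt{\sqrt{-79 - 0} + 8975} = \sqrt{\sqrt{-79 + 0} + 8975} = \sqrt{\sqrt{-79} + 8975} = \sqrt{i \sqrt{79} + 8975} = \sqrt{8975 + i \sqrt{79}}$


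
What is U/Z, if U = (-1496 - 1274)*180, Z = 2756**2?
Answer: -62325/949442 ≈ -0.065644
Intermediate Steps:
Z = 7595536
U = -498600 (U = -2770*180 = -498600)
U/Z = -498600/7595536 = -498600*1/7595536 = -62325/949442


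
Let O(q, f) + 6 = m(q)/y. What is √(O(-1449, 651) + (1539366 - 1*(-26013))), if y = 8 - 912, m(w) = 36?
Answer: √79952989314/226 ≈ 1251.1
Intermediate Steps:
y = -904
O(q, f) = -1365/226 (O(q, f) = -6 + 36/(-904) = -6 + 36*(-1/904) = -6 - 9/226 = -1365/226)
√(O(-1449, 651) + (1539366 - 1*(-26013))) = √(-1365/226 + (1539366 - 1*(-26013))) = √(-1365/226 + (1539366 + 26013)) = √(-1365/226 + 1565379) = √(353774289/226) = √79952989314/226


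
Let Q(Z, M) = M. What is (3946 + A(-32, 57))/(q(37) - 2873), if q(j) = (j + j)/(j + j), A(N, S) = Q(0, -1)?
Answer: -3945/2872 ≈ -1.3736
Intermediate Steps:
A(N, S) = -1
q(j) = 1 (q(j) = (2*j)/((2*j)) = (2*j)*(1/(2*j)) = 1)
(3946 + A(-32, 57))/(q(37) - 2873) = (3946 - 1)/(1 - 2873) = 3945/(-2872) = 3945*(-1/2872) = -3945/2872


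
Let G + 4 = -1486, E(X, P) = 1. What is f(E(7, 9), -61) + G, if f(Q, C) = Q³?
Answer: -1489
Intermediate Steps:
G = -1490 (G = -4 - 1486 = -1490)
f(E(7, 9), -61) + G = 1³ - 1490 = 1 - 1490 = -1489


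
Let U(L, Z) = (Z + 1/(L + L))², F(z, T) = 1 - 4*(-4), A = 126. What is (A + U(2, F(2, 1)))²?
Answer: 45927729/256 ≈ 1.7941e+5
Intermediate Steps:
F(z, T) = 17 (F(z, T) = 1 + 16 = 17)
U(L, Z) = (Z + 1/(2*L))²
(A + U(2, F(2, 1)))² = (126 + (¼)*(1 + 2*2*17)²/2²)² = (126 + (¼)*(¼)*(1 + 68)²)² = (126 + (¼)*(¼)*69²)² = (126 + (¼)*(¼)*4761)² = (126 + 4761/16)² = (6777/16)² = 45927729/256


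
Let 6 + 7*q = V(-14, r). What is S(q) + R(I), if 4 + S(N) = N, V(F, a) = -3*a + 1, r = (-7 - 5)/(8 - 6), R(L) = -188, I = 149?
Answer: -1331/7 ≈ -190.14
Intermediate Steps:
r = -6 (r = -12/2 = -12*1/2 = -6)
V(F, a) = 1 - 3*a
q = 13/7 (q = -6/7 + (1 - 3*(-6))/7 = -6/7 + (1 + 18)/7 = -6/7 + (1/7)*19 = -6/7 + 19/7 = 13/7 ≈ 1.8571)
S(N) = -4 + N
S(q) + R(I) = (-4 + 13/7) - 188 = -15/7 - 188 = -1331/7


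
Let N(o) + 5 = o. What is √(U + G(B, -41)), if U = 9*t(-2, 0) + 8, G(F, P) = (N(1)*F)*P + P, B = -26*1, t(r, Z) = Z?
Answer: I*√4297 ≈ 65.552*I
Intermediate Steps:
N(o) = -5 + o
B = -26
G(F, P) = P - 4*F*P (G(F, P) = ((-5 + 1)*F)*P + P = (-4*F)*P + P = -4*F*P + P = P - 4*F*P)
U = 8 (U = 9*0 + 8 = 0 + 8 = 8)
√(U + G(B, -41)) = √(8 - 41*(1 - 4*(-26))) = √(8 - 41*(1 + 104)) = √(8 - 41*105) = √(8 - 4305) = √(-4297) = I*√4297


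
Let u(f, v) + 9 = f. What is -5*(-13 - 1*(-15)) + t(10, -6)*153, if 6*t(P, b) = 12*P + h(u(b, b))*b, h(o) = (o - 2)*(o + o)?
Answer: -74980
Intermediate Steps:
u(f, v) = -9 + f
h(o) = 2*o*(-2 + o) (h(o) = (-2 + o)*(2*o) = 2*o*(-2 + o))
t(P, b) = 2*P + b*(-11 + b)*(-9 + b)/3 (t(P, b) = (12*P + (2*(-9 + b)*(-2 + (-9 + b)))*b)/6 = (12*P + (2*(-9 + b)*(-11 + b))*b)/6 = (12*P + (2*(-11 + b)*(-9 + b))*b)/6 = (12*P + 2*b*(-11 + b)*(-9 + b))/6 = 2*P + b*(-11 + b)*(-9 + b)/3)
-5*(-13 - 1*(-15)) + t(10, -6)*153 = -5*(-13 - 1*(-15)) + (2*10 + (⅓)*(-6)*(-11 - 6)*(-9 - 6))*153 = -5*(-13 + 15) + (20 + (⅓)*(-6)*(-17)*(-15))*153 = -5*2 + (20 - 510)*153 = -10 - 490*153 = -10 - 74970 = -74980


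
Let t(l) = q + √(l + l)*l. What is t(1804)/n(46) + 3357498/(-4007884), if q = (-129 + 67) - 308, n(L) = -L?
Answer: 332118043/46090666 - 1804*√902/23 ≈ -2348.4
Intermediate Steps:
q = -370 (q = -62 - 308 = -370)
t(l) = -370 + √2*l^(3/2) (t(l) = -370 + √(l + l)*l = -370 + √(2*l)*l = -370 + (√2*√l)*l = -370 + √2*l^(3/2))
t(1804)/n(46) + 3357498/(-4007884) = (-370 + √2*1804^(3/2))/((-1*46)) + 3357498/(-4007884) = (-370 + √2*(3608*√451))/(-46) + 3357498*(-1/4007884) = (-370 + 3608*√902)*(-1/46) - 1678749/2003942 = (185/23 - 1804*√902/23) - 1678749/2003942 = 332118043/46090666 - 1804*√902/23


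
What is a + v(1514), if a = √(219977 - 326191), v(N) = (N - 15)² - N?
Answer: 2245487 + I*√106214 ≈ 2.2455e+6 + 325.9*I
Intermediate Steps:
v(N) = (-15 + N)² - N
a = I*√106214 (a = √(-106214) = I*√106214 ≈ 325.9*I)
a + v(1514) = I*√106214 + ((-15 + 1514)² - 1*1514) = I*√106214 + (1499² - 1514) = I*√106214 + (2247001 - 1514) = I*√106214 + 2245487 = 2245487 + I*√106214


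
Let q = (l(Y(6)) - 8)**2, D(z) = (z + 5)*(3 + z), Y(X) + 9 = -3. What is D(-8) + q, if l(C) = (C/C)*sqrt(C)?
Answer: 67 - 32*I*sqrt(3) ≈ 67.0 - 55.426*I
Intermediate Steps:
Y(X) = -12 (Y(X) = -9 - 3 = -12)
l(C) = sqrt(C) (l(C) = 1*sqrt(C) = sqrt(C))
D(z) = (3 + z)*(5 + z) (D(z) = (5 + z)*(3 + z) = (3 + z)*(5 + z))
q = (-8 + 2*I*sqrt(3))**2 (q = (sqrt(-12) - 8)**2 = (2*I*sqrt(3) - 8)**2 = (-8 + 2*I*sqrt(3))**2 ≈ 52.0 - 55.426*I)
D(-8) + q = (15 + (-8)**2 + 8*(-8)) + (52 - 32*I*sqrt(3)) = (15 + 64 - 64) + (52 - 32*I*sqrt(3)) = 15 + (52 - 32*I*sqrt(3)) = 67 - 32*I*sqrt(3)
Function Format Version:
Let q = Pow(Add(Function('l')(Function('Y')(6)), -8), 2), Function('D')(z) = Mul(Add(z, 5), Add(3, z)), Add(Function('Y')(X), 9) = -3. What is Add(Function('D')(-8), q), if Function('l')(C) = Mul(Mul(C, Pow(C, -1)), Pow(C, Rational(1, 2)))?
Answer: Add(67, Mul(-32, I, Pow(3, Rational(1, 2)))) ≈ Add(67.000, Mul(-55.426, I))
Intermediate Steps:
Function('Y')(X) = -12 (Function('Y')(X) = Add(-9, -3) = -12)
Function('l')(C) = Pow(C, Rational(1, 2)) (Function('l')(C) = Mul(1, Pow(C, Rational(1, 2))) = Pow(C, Rational(1, 2)))
Function('D')(z) = Mul(Add(3, z), Add(5, z)) (Function('D')(z) = Mul(Add(5, z), Add(3, z)) = Mul(Add(3, z), Add(5, z)))
q = Pow(Add(-8, Mul(2, I, Pow(3, Rational(1, 2)))), 2) (q = Pow(Add(Pow(-12, Rational(1, 2)), -8), 2) = Pow(Add(Mul(2, I, Pow(3, Rational(1, 2))), -8), 2) = Pow(Add(-8, Mul(2, I, Pow(3, Rational(1, 2)))), 2) ≈ Add(52.000, Mul(-55.426, I)))
Add(Function('D')(-8), q) = Add(Add(15, Pow(-8, 2), Mul(8, -8)), Add(52, Mul(-32, I, Pow(3, Rational(1, 2))))) = Add(Add(15, 64, -64), Add(52, Mul(-32, I, Pow(3, Rational(1, 2))))) = Add(15, Add(52, Mul(-32, I, Pow(3, Rational(1, 2))))) = Add(67, Mul(-32, I, Pow(3, Rational(1, 2))))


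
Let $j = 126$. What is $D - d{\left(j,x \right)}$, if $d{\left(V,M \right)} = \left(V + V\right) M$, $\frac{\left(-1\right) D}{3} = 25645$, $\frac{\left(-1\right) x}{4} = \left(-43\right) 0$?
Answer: $-76935$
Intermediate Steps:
$x = 0$ ($x = - 4 \left(\left(-43\right) 0\right) = \left(-4\right) 0 = 0$)
$D = -76935$ ($D = \left(-3\right) 25645 = -76935$)
$d{\left(V,M \right)} = 2 M V$ ($d{\left(V,M \right)} = 2 V M = 2 M V$)
$D - d{\left(j,x \right)} = -76935 - 2 \cdot 0 \cdot 126 = -76935 - 0 = -76935 + 0 = -76935$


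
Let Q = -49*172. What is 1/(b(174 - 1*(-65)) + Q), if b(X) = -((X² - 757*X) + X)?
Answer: 1/115135 ≈ 8.6855e-6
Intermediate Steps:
b(X) = -X² + 756*X (b(X) = -(X² - 756*X) = -X² + 756*X)
Q = -8428
1/(b(174 - 1*(-65)) + Q) = 1/((174 - 1*(-65))*(756 - (174 - 1*(-65))) - 8428) = 1/((174 + 65)*(756 - (174 + 65)) - 8428) = 1/(239*(756 - 1*239) - 8428) = 1/(239*(756 - 239) - 8428) = 1/(239*517 - 8428) = 1/(123563 - 8428) = 1/115135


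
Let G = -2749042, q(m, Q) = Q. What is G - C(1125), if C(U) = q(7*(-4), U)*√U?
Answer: -2749042 - 16875*√5 ≈ -2.7868e+6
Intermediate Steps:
C(U) = U^(3/2) (C(U) = U*√U = U^(3/2))
G - C(1125) = -2749042 - 1125^(3/2) = -2749042 - 16875*√5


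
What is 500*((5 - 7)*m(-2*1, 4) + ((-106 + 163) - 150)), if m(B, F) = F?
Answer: -50500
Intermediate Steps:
500*((5 - 7)*m(-2*1, 4) + ((-106 + 163) - 150)) = 500*((5 - 7)*4 + ((-106 + 163) - 150)) = 500*(-2*4 + (57 - 150)) = 500*(-8 - 93) = 500*(-101) = -50500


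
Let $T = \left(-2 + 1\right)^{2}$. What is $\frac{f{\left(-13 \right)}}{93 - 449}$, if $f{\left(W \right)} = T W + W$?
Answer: $\frac{13}{178} \approx 0.073034$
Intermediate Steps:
$T = 1$ ($T = \left(-1\right)^{2} = 1$)
$f{\left(W \right)} = 2 W$ ($f{\left(W \right)} = 1 W + W = W + W = 2 W$)
$\frac{f{\left(-13 \right)}}{93 - 449} = \frac{2 \left(-13\right)}{93 - 449} = - \frac{26}{93 - 449} = - \frac{26}{-356} = \left(-26\right) \left(- \frac{1}{356}\right) = \frac{13}{178}$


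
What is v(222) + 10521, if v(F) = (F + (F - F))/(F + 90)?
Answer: 547129/52 ≈ 10522.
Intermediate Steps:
v(F) = F/(90 + F) (v(F) = (F + 0)/(90 + F) = F/(90 + F))
v(222) + 10521 = 222/(90 + 222) + 10521 = 222/312 + 10521 = 222*(1/312) + 10521 = 37/52 + 10521 = 547129/52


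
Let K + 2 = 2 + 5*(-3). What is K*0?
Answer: 0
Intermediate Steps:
K = -15 (K = -2 + (2 + 5*(-3)) = -2 + (2 - 15) = -2 - 13 = -15)
K*0 = -15*0 = 0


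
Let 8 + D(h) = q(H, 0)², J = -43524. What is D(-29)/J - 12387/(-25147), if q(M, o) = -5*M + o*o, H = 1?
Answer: 538704289/1094498028 ≈ 0.49219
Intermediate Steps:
q(M, o) = o² - 5*M (q(M, o) = -5*M + o² = o² - 5*M)
D(h) = 17 (D(h) = -8 + (0² - 5*1)² = -8 + (0 - 5)² = -8 + (-5)² = -8 + 25 = 17)
D(-29)/J - 12387/(-25147) = 17/(-43524) - 12387/(-25147) = 17*(-1/43524) - 12387*(-1/25147) = -17/43524 + 12387/25147 = 538704289/1094498028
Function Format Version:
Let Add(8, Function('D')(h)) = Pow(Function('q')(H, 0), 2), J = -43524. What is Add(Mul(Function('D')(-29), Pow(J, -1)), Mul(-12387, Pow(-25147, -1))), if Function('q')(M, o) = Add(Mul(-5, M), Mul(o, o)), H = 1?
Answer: Rational(538704289, 1094498028) ≈ 0.49219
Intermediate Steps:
Function('q')(M, o) = Add(Pow(o, 2), Mul(-5, M)) (Function('q')(M, o) = Add(Mul(-5, M), Pow(o, 2)) = Add(Pow(o, 2), Mul(-5, M)))
Function('D')(h) = 17 (Function('D')(h) = Add(-8, Pow(Add(Pow(0, 2), Mul(-5, 1)), 2)) = Add(-8, Pow(Add(0, -5), 2)) = Add(-8, Pow(-5, 2)) = Add(-8, 25) = 17)
Add(Mul(Function('D')(-29), Pow(J, -1)), Mul(-12387, Pow(-25147, -1))) = Add(Mul(17, Pow(-43524, -1)), Mul(-12387, Pow(-25147, -1))) = Add(Mul(17, Rational(-1, 43524)), Mul(-12387, Rational(-1, 25147))) = Add(Rational(-17, 43524), Rational(12387, 25147)) = Rational(538704289, 1094498028)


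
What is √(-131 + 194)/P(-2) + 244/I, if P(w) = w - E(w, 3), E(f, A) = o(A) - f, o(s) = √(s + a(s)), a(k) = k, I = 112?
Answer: 61/28 - 6*√7/5 + 3*√42/10 ≈ 0.94789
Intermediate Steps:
o(s) = √2*√s (o(s) = √(s + s) = √(2*s) = √2*√s)
E(f, A) = -f + √2*√A (E(f, A) = √2*√A - f = -f + √2*√A)
P(w) = -√6 + 2*w (P(w) = w - (-w + √2*√3) = w - (-w + √6) = w - (√6 - w) = w + (w - √6) = -√6 + 2*w)
√(-131 + 194)/P(-2) + 244/I = √(-131 + 194)/(-√6 + 2*(-2)) + 244/112 = √63/(-√6 - 4) + 244*(1/112) = (3*√7)/(-4 - √6) + 61/28 = 3*√7/(-4 - √6) + 61/28 = 61/28 + 3*√7/(-4 - √6)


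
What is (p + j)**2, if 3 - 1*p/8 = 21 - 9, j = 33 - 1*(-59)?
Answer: 400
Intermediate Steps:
j = 92 (j = 33 + 59 = 92)
p = -72 (p = 24 - 8*(21 - 9) = 24 - 8*12 = 24 - 96 = -72)
(p + j)**2 = (-72 + 92)**2 = 20**2 = 400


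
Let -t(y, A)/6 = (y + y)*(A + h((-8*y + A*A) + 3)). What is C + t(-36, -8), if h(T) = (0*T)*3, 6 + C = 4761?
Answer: 1299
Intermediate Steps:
C = 4755 (C = -6 + 4761 = 4755)
h(T) = 0 (h(T) = 0*3 = 0)
t(y, A) = -12*A*y (t(y, A) = -6*(y + y)*(A + 0) = -6*2*y*A = -12*A*y)
C + t(-36, -8) = 4755 - 12*(-8)*(-36) = 4755 - 3456 = 1299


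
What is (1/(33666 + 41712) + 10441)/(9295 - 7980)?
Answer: 787021699/99122070 ≈ 7.9399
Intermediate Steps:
(1/(33666 + 41712) + 10441)/(9295 - 7980) = (1/75378 + 10441)/1315 = (1/75378 + 10441)*(1/1315) = (787021699/75378)*(1/1315) = 787021699/99122070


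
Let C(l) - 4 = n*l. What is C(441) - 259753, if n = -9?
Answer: -263718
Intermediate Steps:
C(l) = 4 - 9*l
C(441) - 259753 = (4 - 9*441) - 259753 = (4 - 3969) - 259753 = -3965 - 259753 = -263718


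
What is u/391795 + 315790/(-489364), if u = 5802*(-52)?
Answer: -135684009653/95865184190 ≈ -1.4154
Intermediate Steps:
u = -301704
u/391795 + 315790/(-489364) = -301704/391795 + 315790/(-489364) = -301704*1/391795 + 315790*(-1/489364) = -301704/391795 - 157895/244682 = -135684009653/95865184190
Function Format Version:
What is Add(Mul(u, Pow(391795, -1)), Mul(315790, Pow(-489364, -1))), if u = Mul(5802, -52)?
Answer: Rational(-135684009653, 95865184190) ≈ -1.4154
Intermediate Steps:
u = -301704
Add(Mul(u, Pow(391795, -1)), Mul(315790, Pow(-489364, -1))) = Add(Mul(-301704, Pow(391795, -1)), Mul(315790, Pow(-489364, -1))) = Add(Mul(-301704, Rational(1, 391795)), Mul(315790, Rational(-1, 489364))) = Add(Rational(-301704, 391795), Rational(-157895, 244682)) = Rational(-135684009653, 95865184190)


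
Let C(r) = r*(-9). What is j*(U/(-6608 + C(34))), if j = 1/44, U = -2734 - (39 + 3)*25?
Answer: 43/3457 ≈ 0.012439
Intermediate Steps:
C(r) = -9*r
U = -3784 (U = -2734 - 42*25 = -2734 - 1*1050 = -2734 - 1050 = -3784)
j = 1/44 ≈ 0.022727
j*(U/(-6608 + C(34))) = (-3784/(-6608 - 9*34))/44 = (-3784/(-6608 - 306))/44 = (-3784/(-6914))/44 = (-3784*(-1/6914))/44 = (1/44)*(1892/3457) = 43/3457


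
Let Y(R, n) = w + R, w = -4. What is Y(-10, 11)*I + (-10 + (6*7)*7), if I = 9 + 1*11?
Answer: 4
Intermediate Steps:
Y(R, n) = -4 + R
I = 20 (I = 9 + 11 = 20)
Y(-10, 11)*I + (-10 + (6*7)*7) = (-4 - 10)*20 + (-10 + (6*7)*7) = -14*20 + (-10 + 42*7) = -280 + (-10 + 294) = -280 + 284 = 4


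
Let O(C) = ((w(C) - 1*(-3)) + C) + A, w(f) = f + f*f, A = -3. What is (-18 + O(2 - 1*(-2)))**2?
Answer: 36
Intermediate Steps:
w(f) = f + f**2
O(C) = C + C*(1 + C) (O(C) = ((C*(1 + C) - 1*(-3)) + C) - 3 = ((C*(1 + C) + 3) + C) - 3 = ((3 + C*(1 + C)) + C) - 3 = (3 + C + C*(1 + C)) - 3 = C + C*(1 + C))
(-18 + O(2 - 1*(-2)))**2 = (-18 + (2 - 1*(-2))*(2 + (2 - 1*(-2))))**2 = (-18 + (2 + 2)*(2 + (2 + 2)))**2 = (-18 + 4*(2 + 4))**2 = (-18 + 4*6)**2 = (-18 + 24)**2 = 6**2 = 36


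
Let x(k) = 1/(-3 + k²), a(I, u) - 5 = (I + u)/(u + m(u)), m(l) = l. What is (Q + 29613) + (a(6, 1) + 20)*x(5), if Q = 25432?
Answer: 2422037/44 ≈ 55046.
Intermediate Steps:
a(I, u) = 5 + (I + u)/(2*u) (a(I, u) = 5 + (I + u)/(u + u) = 5 + (I + u)/((2*u)) = 5 + (I + u)*(1/(2*u)) = 5 + (I + u)/(2*u))
(Q + 29613) + (a(6, 1) + 20)*x(5) = (25432 + 29613) + ((½)*(6 + 11*1)/1 + 20)/(-3 + 5²) = 55045 + ((½)*1*(6 + 11) + 20)/(-3 + 25) = 55045 + ((½)*1*17 + 20)/22 = 55045 + (17/2 + 20)*(1/22) = 55045 + (57/2)*(1/22) = 55045 + 57/44 = 2422037/44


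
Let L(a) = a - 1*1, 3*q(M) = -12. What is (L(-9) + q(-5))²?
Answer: 196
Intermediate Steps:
q(M) = -4 (q(M) = (⅓)*(-12) = -4)
L(a) = -1 + a (L(a) = a - 1 = -1 + a)
(L(-9) + q(-5))² = ((-1 - 9) - 4)² = (-10 - 4)² = (-14)² = 196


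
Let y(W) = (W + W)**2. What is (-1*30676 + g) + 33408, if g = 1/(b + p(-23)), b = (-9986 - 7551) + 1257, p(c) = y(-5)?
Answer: 44203759/16180 ≈ 2732.0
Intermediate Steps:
y(W) = 4*W**2 (y(W) = (2*W)**2 = 4*W**2)
p(c) = 100 (p(c) = 4*(-5)**2 = 4*25 = 100)
b = -16280 (b = -17537 + 1257 = -16280)
g = -1/16180 (g = 1/(-16280 + 100) = 1/(-16180) = -1/16180 ≈ -6.1805e-5)
(-1*30676 + g) + 33408 = (-1*30676 - 1/16180) + 33408 = (-30676 - 1/16180) + 33408 = -496337681/16180 + 33408 = 44203759/16180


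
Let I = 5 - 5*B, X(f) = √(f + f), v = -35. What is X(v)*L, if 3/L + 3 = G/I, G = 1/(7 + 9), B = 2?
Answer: -240*I*√70/241 ≈ -8.3319*I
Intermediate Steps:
X(f) = √2*√f (X(f) = √(2*f) = √2*√f)
I = -5 (I = 5 - 5*2 = 5 - 10 = -5)
G = 1/16 ≈ 0.062500
L = -240/241 (L = 3/(-3 + (1/16)/(-5)) = 3/(-3 + (1/16)*(-⅕)) = 3/(-3 - 1/80) = 3/(-241/80) = 3*(-80/241) = -240/241 ≈ -0.99585)
X(v)*L = (√2*√(-35))*(-240/241) = (√2*(I*√35))*(-240/241) = (I*√70)*(-240/241) = -240*I*√70/241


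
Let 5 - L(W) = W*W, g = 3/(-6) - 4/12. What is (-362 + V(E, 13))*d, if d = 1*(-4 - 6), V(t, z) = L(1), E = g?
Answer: 3580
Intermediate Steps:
g = -⅚ (g = 3*(-⅙) - 4*1/12 = -½ - ⅓ = -⅚ ≈ -0.83333)
E = -⅚ ≈ -0.83333
L(W) = 5 - W² (L(W) = 5 - W*W = 5 - W²)
V(t, z) = 4 (V(t, z) = 5 - 1*1² = 5 - 1*1 = 5 - 1 = 4)
d = -10 (d = 1*(-10) = -10)
(-362 + V(E, 13))*d = (-362 + 4)*(-10) = -358*(-10) = 3580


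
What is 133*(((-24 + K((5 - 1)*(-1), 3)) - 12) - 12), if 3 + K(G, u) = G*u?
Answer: -8379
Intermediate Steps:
K(G, u) = -3 + G*u
133*(((-24 + K((5 - 1)*(-1), 3)) - 12) - 12) = 133*(((-24 + (-3 + ((5 - 1)*(-1))*3)) - 12) - 12) = 133*(((-24 + (-3 + (4*(-1))*3)) - 12) - 12) = 133*(((-24 + (-3 - 4*3)) - 12) - 12) = 133*(((-24 + (-3 - 12)) - 12) - 12) = 133*(((-24 - 15) - 12) - 12) = 133*((-39 - 12) - 12) = 133*(-51 - 12) = 133*(-63) = -8379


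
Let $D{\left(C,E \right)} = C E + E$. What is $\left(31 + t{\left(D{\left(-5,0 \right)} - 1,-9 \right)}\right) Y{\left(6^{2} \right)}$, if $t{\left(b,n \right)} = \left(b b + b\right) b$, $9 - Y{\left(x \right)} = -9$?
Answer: $558$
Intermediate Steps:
$D{\left(C,E \right)} = E + C E$
$Y{\left(x \right)} = 18$ ($Y{\left(x \right)} = 9 - -9 = 9 + 9 = 18$)
$t{\left(b,n \right)} = b \left(b + b^{2}\right)$ ($t{\left(b,n \right)} = \left(b^{2} + b\right) b = \left(b + b^{2}\right) b = b \left(b + b^{2}\right)$)
$\left(31 + t{\left(D{\left(-5,0 \right)} - 1,-9 \right)}\right) Y{\left(6^{2} \right)} = \left(31 + \left(0 \left(1 - 5\right) - 1\right)^{2} \left(1 - \left(1 + 0 \left(1 - 5\right)\right)\right)\right) 18 = \left(31 + \left(0 \left(-4\right) - 1\right)^{2} \left(1 + \left(0 \left(-4\right) - 1\right)\right)\right) 18 = \left(31 + \left(0 - 1\right)^{2} \left(1 + \left(0 - 1\right)\right)\right) 18 = \left(31 + \left(-1\right)^{2} \left(1 - 1\right)\right) 18 = \left(31 + 1 \cdot 0\right) 18 = \left(31 + 0\right) 18 = 31 \cdot 18 = 558$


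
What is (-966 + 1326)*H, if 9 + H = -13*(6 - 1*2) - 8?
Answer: -24840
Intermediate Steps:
H = -69 (H = -9 + (-13*(6 - 1*2) - 8) = -9 + (-13*(6 - 2) - 8) = -9 + (-13*4 - 8) = -9 + (-52 - 8) = -9 - 60 = -69)
(-966 + 1326)*H = (-966 + 1326)*(-69) = 360*(-69) = -24840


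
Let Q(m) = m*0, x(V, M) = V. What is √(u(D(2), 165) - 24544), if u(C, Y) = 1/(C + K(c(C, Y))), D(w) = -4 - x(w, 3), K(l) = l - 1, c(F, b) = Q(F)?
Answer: I*√1202663/7 ≈ 156.67*I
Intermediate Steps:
Q(m) = 0
c(F, b) = 0
K(l) = -1 + l
D(w) = -4 - w
u(C, Y) = 1/(-1 + C) (u(C, Y) = 1/(C + (-1 + 0)) = 1/(C - 1) = 1/(-1 + C))
√(u(D(2), 165) - 24544) = √(1/(-1 + (-4 - 1*2)) - 24544) = √(1/(-1 + (-4 - 2)) - 24544) = √(1/(-1 - 6) - 24544) = √(1/(-7) - 24544) = √(-⅐ - 24544) = √(-171809/7) = I*√1202663/7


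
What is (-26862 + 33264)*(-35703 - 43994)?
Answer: -510220194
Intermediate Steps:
(-26862 + 33264)*(-35703 - 43994) = 6402*(-79697) = -510220194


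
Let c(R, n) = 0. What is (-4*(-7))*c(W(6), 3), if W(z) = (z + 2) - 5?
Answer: 0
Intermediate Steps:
W(z) = -3 + z (W(z) = (2 + z) - 5 = -3 + z)
(-4*(-7))*c(W(6), 3) = -4*(-7)*0 = 28*0 = 0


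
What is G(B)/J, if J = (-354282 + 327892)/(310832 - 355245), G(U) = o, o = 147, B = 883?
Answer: 932673/3770 ≈ 247.39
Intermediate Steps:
G(U) = 147
J = 26390/44413 (J = -26390/(-44413) = -26390*(-1/44413) = 26390/44413 ≈ 0.59420)
G(B)/J = 147/(26390/44413) = 147*(44413/26390) = 932673/3770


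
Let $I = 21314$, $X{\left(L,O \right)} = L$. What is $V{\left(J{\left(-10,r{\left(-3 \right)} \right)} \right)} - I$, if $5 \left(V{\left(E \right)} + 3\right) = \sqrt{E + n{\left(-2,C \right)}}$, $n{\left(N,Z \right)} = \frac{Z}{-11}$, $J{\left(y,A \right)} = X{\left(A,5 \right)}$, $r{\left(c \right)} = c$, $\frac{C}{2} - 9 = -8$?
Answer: $-21317 + \frac{i \sqrt{385}}{55} \approx -21317.0 + 0.35675 i$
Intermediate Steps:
$C = 2$ ($C = 18 + 2 \left(-8\right) = 18 - 16 = 2$)
$J{\left(y,A \right)} = A$
$n{\left(N,Z \right)} = - \frac{Z}{11}$ ($n{\left(N,Z \right)} = Z \left(- \frac{1}{11}\right) = - \frac{Z}{11}$)
$V{\left(E \right)} = -3 + \frac{\sqrt{- \frac{2}{11} + E}}{5}$ ($V{\left(E \right)} = -3 + \frac{\sqrt{E - \frac{2}{11}}}{5} = -3 + \frac{\sqrt{- \frac{2}{11} + E}}{5}$)
$V{\left(J{\left(-10,r{\left(-3 \right)} \right)} \right)} - I = \left(-3 + \frac{\sqrt{-22 + 121 \left(-3\right)}}{55}\right) - 21314 = \left(-3 + \frac{\sqrt{-22 - 363}}{55}\right) - 21314 = \left(-3 + \frac{\sqrt{-385}}{55}\right) - 21314 = \left(-3 + \frac{i \sqrt{385}}{55}\right) - 21314 = -21317 + \frac{i \sqrt{385}}{55}$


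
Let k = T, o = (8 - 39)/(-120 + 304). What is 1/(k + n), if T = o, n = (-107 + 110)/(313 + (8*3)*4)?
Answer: -75256/12127 ≈ -6.2057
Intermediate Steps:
n = 3/409 (n = 3/(313 + 24*4) = 3/(313 + 96) = 3/409 ≈ 0.0073350)
o = -31/184 ≈ -0.16848
T = -31/184 ≈ -0.16848
k = -31/184 ≈ -0.16848
1/(k + n) = 1/(-31/184 + 3/409) = 1/(-12127/75256) = -75256/12127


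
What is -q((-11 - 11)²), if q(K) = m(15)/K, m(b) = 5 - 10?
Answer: 5/484 ≈ 0.010331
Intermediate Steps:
m(b) = -5
q(K) = -5/K
-q((-11 - 11)²) = -(-5)/((-11 - 11)²) = -(-5)/((-22)²) = -(-5)/484 = -1*(-5/484) = 5/484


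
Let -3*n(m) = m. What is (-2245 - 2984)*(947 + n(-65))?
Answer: -5065158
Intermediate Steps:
n(m) = -m/3
(-2245 - 2984)*(947 + n(-65)) = (-2245 - 2984)*(947 - ⅓*(-65)) = -5229*(947 + 65/3) = -5229*2906/3 = -5065158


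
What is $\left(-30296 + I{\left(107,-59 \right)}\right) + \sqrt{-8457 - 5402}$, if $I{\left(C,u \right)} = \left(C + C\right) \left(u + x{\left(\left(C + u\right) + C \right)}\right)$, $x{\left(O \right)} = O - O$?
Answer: $-42922 + i \sqrt{13859} \approx -42922.0 + 117.72 i$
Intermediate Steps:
$x{\left(O \right)} = 0$
$I{\left(C,u \right)} = 2 C u$ ($I{\left(C,u \right)} = \left(C + C\right) \left(u + 0\right) = 2 C u$)
$\left(-30296 + I{\left(107,-59 \right)}\right) + \sqrt{-8457 - 5402} = \left(-30296 + 2 \cdot 107 \left(-59\right)\right) + \sqrt{-8457 - 5402} = \left(-30296 - 12626\right) + \sqrt{-13859} = -42922 + i \sqrt{13859}$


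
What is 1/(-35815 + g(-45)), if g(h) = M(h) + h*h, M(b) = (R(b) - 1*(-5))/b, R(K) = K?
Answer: -9/304102 ≈ -2.9595e-5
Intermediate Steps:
M(b) = (5 + b)/b (M(b) = (b - 1*(-5))/b = (b + 5)/b = (5 + b)/b)
g(h) = h**2 + (5 + h)/h (g(h) = (5 + h)/h + h*h = (5 + h)/h + h**2 = h**2 + (5 + h)/h)
1/(-35815 + g(-45)) = 1/(-35815 + (5 - 45 + (-45)**3)/(-45)) = 1/(-35815 - (5 - 45 - 91125)/45) = 1/(-35815 - 1/45*(-91165)) = 1/(-35815 + 18233/9) = 1/(-304102/9) = -9/304102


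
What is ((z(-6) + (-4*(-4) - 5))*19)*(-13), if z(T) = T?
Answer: -1235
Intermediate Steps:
((z(-6) + (-4*(-4) - 5))*19)*(-13) = ((-6 + (-4*(-4) - 5))*19)*(-13) = ((-6 + (16 - 5))*19)*(-13) = ((-6 + 11)*19)*(-13) = (5*19)*(-13) = 95*(-13) = -1235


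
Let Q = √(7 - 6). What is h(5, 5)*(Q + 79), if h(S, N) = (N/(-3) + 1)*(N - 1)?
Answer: -640/3 ≈ -213.33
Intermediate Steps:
h(S, N) = (1 - N/3)*(-1 + N) (h(S, N) = (N*(-⅓) + 1)*(-1 + N) = (-N/3 + 1)*(-1 + N) = (1 - N/3)*(-1 + N))
Q = 1 (Q = √1 = 1)
h(5, 5)*(Q + 79) = (-1 - ⅓*5² + (4/3)*5)*(1 + 79) = (-1 - ⅓*25 + 20/3)*80 = (-1 - 25/3 + 20/3)*80 = -8/3*80 = -640/3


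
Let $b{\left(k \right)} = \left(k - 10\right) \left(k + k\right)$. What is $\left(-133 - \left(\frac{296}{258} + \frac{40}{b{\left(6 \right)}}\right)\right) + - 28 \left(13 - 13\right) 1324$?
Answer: $- \frac{11465}{86} \approx -133.31$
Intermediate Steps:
$b{\left(k \right)} = 2 k \left(-10 + k\right)$ ($b{\left(k \right)} = \left(-10 + k\right) 2 k = 2 k \left(-10 + k\right)$)
$\left(-133 - \left(\frac{296}{258} + \frac{40}{b{\left(6 \right)}}\right)\right) + - 28 \left(13 - 13\right) 1324 = \left(-133 - \left(\frac{296}{258} + \frac{40}{2 \cdot 6 \left(-10 + 6\right)}\right)\right) + - 28 \left(13 - 13\right) 1324 = \left(-133 - \left(296 \cdot \frac{1}{258} + \frac{40}{2 \cdot 6 \left(-4\right)}\right)\right) + \left(-28\right) 0 \cdot 1324 = \left(-133 - \left(\frac{148}{129} + \frac{40}{-48}\right)\right) + 0 \cdot 1324 = \left(-133 - \left(\frac{148}{129} + 40 \left(- \frac{1}{48}\right)\right)\right) + 0 = \left(-133 - \left(\frac{148}{129} - \frac{5}{6}\right)\right) + 0 = \left(-133 - \frac{27}{86}\right) + 0 = - \frac{11465}{86} + 0 = - \frac{11465}{86}$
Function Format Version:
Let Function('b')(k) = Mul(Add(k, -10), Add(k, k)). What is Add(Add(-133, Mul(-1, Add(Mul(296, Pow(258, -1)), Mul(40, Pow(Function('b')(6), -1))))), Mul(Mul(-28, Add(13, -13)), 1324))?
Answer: Rational(-11465, 86) ≈ -133.31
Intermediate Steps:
Function('b')(k) = Mul(2, k, Add(-10, k)) (Function('b')(k) = Mul(Add(-10, k), Mul(2, k)) = Mul(2, k, Add(-10, k)))
Add(Add(-133, Mul(-1, Add(Mul(296, Pow(258, -1)), Mul(40, Pow(Function('b')(6), -1))))), Mul(Mul(-28, Add(13, -13)), 1324)) = Add(Add(-133, Mul(-1, Add(Mul(296, Pow(258, -1)), Mul(40, Pow(Mul(2, 6, Add(-10, 6)), -1))))), Mul(Mul(-28, Add(13, -13)), 1324)) = Add(Add(-133, Mul(-1, Add(Mul(296, Rational(1, 258)), Mul(40, Pow(Mul(2, 6, -4), -1))))), Mul(Mul(-28, 0), 1324)) = Add(Add(-133, Mul(-1, Add(Rational(148, 129), Mul(40, Pow(-48, -1))))), Mul(0, 1324)) = Add(Add(-133, Mul(-1, Add(Rational(148, 129), Mul(40, Rational(-1, 48))))), 0) = Add(Add(-133, Mul(-1, Add(Rational(148, 129), Rational(-5, 6)))), 0) = Add(Add(-133, Mul(-1, Rational(27, 86))), 0) = Add(Add(-133, Rational(-27, 86)), 0) = Add(Rational(-11465, 86), 0) = Rational(-11465, 86)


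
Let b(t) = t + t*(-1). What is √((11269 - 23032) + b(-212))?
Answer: 3*I*√1307 ≈ 108.46*I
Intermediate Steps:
b(t) = 0 (b(t) = t - t = 0)
√((11269 - 23032) + b(-212)) = √((11269 - 23032) + 0) = √(-11763 + 0) = √(-11763) = 3*I*√1307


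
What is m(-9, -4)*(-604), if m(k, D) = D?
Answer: 2416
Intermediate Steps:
m(-9, -4)*(-604) = -4*(-604) = 2416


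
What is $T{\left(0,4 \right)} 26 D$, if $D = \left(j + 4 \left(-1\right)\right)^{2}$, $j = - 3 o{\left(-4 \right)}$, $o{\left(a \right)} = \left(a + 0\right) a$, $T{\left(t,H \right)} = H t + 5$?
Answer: $351520$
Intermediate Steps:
$T{\left(t,H \right)} = 5 + H t$
$o{\left(a \right)} = a^{2}$ ($o{\left(a \right)} = a a = a^{2}$)
$j = -48$ ($j = - 3 \left(-4\right)^{2} = \left(-3\right) 16 = -48$)
$D = 2704$ ($D = \left(-48 + 4 \left(-1\right)\right)^{2} = \left(-48 - 4\right)^{2} = \left(-52\right)^{2} = 2704$)
$T{\left(0,4 \right)} 26 D = \left(5 + 4 \cdot 0\right) 26 \cdot 2704 = \left(5 + 0\right) 26 \cdot 2704 = 5 \cdot 26 \cdot 2704 = 130 \cdot 2704 = 351520$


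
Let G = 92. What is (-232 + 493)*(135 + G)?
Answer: 59247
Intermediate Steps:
(-232 + 493)*(135 + G) = (-232 + 493)*(135 + 92) = 261*227 = 59247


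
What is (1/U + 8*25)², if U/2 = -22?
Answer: 77422401/1936 ≈ 39991.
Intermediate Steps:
U = -44 (U = 2*(-22) = -44)
(1/U + 8*25)² = (1/(-44) + 8*25)² = (-1/44 + 200)² = (8799/44)² = 77422401/1936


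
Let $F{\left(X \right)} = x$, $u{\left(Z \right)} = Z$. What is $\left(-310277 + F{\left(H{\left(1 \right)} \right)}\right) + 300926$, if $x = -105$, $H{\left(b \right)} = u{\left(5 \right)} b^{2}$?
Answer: $-9456$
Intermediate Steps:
$H{\left(b \right)} = 5 b^{2}$
$F{\left(X \right)} = -105$
$\left(-310277 + F{\left(H{\left(1 \right)} \right)}\right) + 300926 = \left(-310277 - 105\right) + 300926 = -310382 + 300926 = -9456$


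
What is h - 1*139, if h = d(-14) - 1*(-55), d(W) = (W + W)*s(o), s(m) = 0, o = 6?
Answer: -84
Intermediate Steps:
d(W) = 0 (d(W) = (W + W)*0 = (2*W)*0 = 0)
h = 55 (h = 0 - 1*(-55) = 0 + 55 = 55)
h - 1*139 = 55 - 1*139 = 55 - 139 = -84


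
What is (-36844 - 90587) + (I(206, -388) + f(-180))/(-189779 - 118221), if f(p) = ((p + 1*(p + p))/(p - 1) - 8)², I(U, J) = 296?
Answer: -2922336917613/22932700 ≈ -1.2743e+5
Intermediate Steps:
f(p) = (-8 + 3*p/(-1 + p))² (f(p) = ((p + 1*(2*p))/(-1 + p) - 8)² = ((p + 2*p)/(-1 + p) - 8)² = ((3*p)/(-1 + p) - 8)² = (3*p/(-1 + p) - 8)² = (-8 + 3*p/(-1 + p))²)
(-36844 - 90587) + (I(206, -388) + f(-180))/(-189779 - 118221) = (-36844 - 90587) + (296 + (-8 + 5*(-180))²/(-1 - 180)²)/(-189779 - 118221) = -127431 + (296 + (-8 - 900)²/(-181)²)/(-308000) = -127431 + (296 + (1/32761)*(-908)²)*(-1/308000) = -127431 + (296 + (1/32761)*824464)*(-1/308000) = -127431 + (296 + 824464/32761)*(-1/308000) = -127431 + (10521720/32761)*(-1/308000) = -127431 - 23913/22932700 = -2922336917613/22932700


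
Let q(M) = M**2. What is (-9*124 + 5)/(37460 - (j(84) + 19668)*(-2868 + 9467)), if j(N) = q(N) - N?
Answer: 1111/175759900 ≈ 6.3211e-6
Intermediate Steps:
j(N) = N**2 - N
(-9*124 + 5)/(37460 - (j(84) + 19668)*(-2868 + 9467)) = (-9*124 + 5)/(37460 - (84*(-1 + 84) + 19668)*(-2868 + 9467)) = (-1116 + 5)/(37460 - (84*83 + 19668)*6599) = -1111/(37460 - (6972 + 19668)*6599) = -1111/(37460 - 26640*6599) = -1111/(37460 - 1*175797360) = -1111/(37460 - 175797360) = -1111/(-175759900) = -1111*(-1/175759900) = 1111/175759900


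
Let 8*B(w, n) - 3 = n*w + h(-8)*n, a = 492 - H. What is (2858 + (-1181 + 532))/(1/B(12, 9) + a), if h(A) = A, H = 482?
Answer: 86151/398 ≈ 216.46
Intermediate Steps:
a = 10 (a = 492 - 1*482 = 492 - 482 = 10)
B(w, n) = 3/8 - n + n*w/8 (B(w, n) = 3/8 + (n*w - 8*n)/8 = 3/8 + (-8*n + n*w)/8 = 3/8 + (-n + n*w/8) = 3/8 - n + n*w/8)
(2858 + (-1181 + 532))/(1/B(12, 9) + a) = (2858 + (-1181 + 532))/(1/(3/8 - 1*9 + (1/8)*9*12) + 10) = (2858 - 649)/(1/(3/8 - 9 + 27/2) + 10) = 2209/(1/(39/8) + 10) = 2209/(8/39 + 10) = 2209/(398/39) = 2209*(39/398) = 86151/398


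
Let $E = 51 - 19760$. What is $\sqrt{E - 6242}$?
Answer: $i \sqrt{25951} \approx 161.09 i$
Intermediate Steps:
$E = -19709$ ($E = 51 - 19760 = -19709$)
$\sqrt{E - 6242} = \sqrt{-19709 - 6242} = \sqrt{-25951} = i \sqrt{25951}$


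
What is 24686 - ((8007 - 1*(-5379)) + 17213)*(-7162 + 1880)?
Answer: 161648604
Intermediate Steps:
24686 - ((8007 - 1*(-5379)) + 17213)*(-7162 + 1880) = 24686 - ((8007 + 5379) + 17213)*(-5282) = 24686 - (13386 + 17213)*(-5282) = 24686 - 30599*(-5282) = 24686 - 1*(-161623918) = 24686 + 161623918 = 161648604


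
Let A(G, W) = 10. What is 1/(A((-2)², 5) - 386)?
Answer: -1/376 ≈ -0.0026596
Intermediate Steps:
1/(A((-2)², 5) - 386) = 1/(10 - 386) = 1/(-376) = -1/376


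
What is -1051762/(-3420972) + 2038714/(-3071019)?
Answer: -624067070755/1750978335078 ≈ -0.35641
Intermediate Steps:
-1051762/(-3420972) + 2038714/(-3071019) = -1051762*(-1/3420972) + 2038714*(-1/3071019) = 525881/1710486 - 2038714/3071019 = -624067070755/1750978335078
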